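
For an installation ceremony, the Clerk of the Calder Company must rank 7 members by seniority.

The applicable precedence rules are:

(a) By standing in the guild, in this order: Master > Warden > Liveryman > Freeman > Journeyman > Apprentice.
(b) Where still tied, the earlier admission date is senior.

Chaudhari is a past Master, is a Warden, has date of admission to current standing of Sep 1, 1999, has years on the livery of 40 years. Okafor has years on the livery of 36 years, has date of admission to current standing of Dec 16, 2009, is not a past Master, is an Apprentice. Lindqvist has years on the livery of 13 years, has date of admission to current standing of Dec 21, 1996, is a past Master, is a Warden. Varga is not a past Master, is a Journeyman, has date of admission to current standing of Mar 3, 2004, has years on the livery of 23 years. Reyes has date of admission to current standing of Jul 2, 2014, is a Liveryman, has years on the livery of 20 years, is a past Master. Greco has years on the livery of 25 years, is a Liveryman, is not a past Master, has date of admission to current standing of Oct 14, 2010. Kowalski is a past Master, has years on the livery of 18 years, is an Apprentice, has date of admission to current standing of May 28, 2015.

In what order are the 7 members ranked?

Lindqvist, Chaudhari, Greco, Reyes, Varga, Okafor, Kowalski

By standing in the guild: Lindqvist and Chaudhari (Warden); then Greco and Reyes (Liveryman); then Varga (Journeyman); then Okafor and Kowalski (Apprentice).
Among Lindqvist and Chaudhari, by date of admission to current standing (earlier first): Lindqvist (Dec 21, 1996) before Chaudhari (Sep 1, 1999).
Among Greco and Reyes, by date of admission to current standing (earlier first): Greco (Oct 14, 2010) before Reyes (Jul 2, 2014).
Among Okafor and Kowalski, by date of admission to current standing (earlier first): Okafor (Dec 16, 2009) before Kowalski (May 28, 2015).
Full order: Lindqvist, Chaudhari, Greco, Reyes, Varga, Okafor, Kowalski.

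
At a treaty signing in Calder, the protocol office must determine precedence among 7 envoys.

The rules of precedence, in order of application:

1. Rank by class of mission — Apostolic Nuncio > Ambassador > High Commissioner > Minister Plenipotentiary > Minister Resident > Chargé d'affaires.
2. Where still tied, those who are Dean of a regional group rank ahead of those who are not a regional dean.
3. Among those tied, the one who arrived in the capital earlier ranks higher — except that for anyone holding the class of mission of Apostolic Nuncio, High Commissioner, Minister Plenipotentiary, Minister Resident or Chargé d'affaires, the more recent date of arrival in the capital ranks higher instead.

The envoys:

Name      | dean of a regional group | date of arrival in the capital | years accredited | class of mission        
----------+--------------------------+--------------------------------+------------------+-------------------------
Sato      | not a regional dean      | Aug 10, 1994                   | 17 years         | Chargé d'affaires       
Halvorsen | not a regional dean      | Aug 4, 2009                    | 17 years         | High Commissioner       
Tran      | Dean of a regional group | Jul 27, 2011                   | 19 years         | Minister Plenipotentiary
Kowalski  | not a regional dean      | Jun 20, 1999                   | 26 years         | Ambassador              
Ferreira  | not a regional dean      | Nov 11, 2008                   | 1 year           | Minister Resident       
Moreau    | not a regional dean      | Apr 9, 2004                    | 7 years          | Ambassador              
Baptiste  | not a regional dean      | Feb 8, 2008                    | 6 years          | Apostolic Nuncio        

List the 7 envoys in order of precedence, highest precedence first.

Baptiste, Kowalski, Moreau, Halvorsen, Tran, Ferreira, Sato

By class of mission: Baptiste (Apostolic Nuncio); then Kowalski and Moreau (Ambassador); then Halvorsen (High Commissioner); then Tran (Minister Plenipotentiary); then Ferreira (Minister Resident); then Sato (Chargé d'affaires).
Kowalski and Moreau are each not a regional dean, so the next rule applies.
Among Kowalski and Moreau, by date of arrival in the capital (earlier first): Kowalski (Jun 20, 1999) before Moreau (Apr 9, 2004).
Full order: Baptiste, Kowalski, Moreau, Halvorsen, Tran, Ferreira, Sato.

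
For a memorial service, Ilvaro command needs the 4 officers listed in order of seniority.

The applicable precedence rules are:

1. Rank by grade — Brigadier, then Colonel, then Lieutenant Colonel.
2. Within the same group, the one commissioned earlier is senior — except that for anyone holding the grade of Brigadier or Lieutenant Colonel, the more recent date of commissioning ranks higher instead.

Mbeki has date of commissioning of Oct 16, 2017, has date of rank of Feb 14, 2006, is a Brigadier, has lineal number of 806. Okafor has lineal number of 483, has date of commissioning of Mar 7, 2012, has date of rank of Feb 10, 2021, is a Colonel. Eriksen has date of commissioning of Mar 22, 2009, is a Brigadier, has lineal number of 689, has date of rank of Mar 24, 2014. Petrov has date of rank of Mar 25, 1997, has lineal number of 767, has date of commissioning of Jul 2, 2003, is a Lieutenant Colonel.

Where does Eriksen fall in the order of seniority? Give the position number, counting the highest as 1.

2

By grade: Mbeki and Eriksen (Brigadier); then Okafor (Colonel); then Petrov (Lieutenant Colonel).
Among Mbeki and Eriksen, by date of commissioning (later first) (reversed rule for this group): Mbeki (Oct 16, 2017) before Eriksen (Mar 22, 2009).
Order: Mbeki, Eriksen, Okafor, Petrov. So position 2.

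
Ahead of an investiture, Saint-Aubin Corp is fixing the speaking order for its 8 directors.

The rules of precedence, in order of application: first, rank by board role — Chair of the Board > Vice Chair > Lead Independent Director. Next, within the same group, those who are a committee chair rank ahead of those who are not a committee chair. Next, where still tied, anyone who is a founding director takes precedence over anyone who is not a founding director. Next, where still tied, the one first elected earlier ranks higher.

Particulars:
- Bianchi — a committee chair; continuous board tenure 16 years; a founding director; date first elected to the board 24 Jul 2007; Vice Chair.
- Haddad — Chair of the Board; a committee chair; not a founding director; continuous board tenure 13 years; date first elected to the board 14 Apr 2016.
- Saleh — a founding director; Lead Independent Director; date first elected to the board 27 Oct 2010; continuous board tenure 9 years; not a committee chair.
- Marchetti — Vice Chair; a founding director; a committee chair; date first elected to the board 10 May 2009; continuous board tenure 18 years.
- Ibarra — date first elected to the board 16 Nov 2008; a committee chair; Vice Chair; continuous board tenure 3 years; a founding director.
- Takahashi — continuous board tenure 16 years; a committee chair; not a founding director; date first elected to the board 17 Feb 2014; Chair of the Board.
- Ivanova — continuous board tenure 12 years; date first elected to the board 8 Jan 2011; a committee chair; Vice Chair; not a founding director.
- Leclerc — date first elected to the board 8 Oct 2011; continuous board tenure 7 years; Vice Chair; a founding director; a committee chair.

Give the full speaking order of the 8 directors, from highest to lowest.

Takahashi, Haddad, Bianchi, Ibarra, Marchetti, Leclerc, Ivanova, Saleh

By board role: Takahashi and Haddad (Chair of the Board); then Bianchi, Ibarra, Marchetti, Leclerc and Ivanova (Vice Chair); then Saleh (Lead Independent Director).
Takahashi and Haddad are each a committee chair, so the next rule applies.
Takahashi and Haddad are each not a founding director, so the next rule applies.
Among Takahashi and Haddad, by date first elected to the board (earlier first): Takahashi (17 Feb 2014) before Haddad (14 Apr 2016).
Bianchi, Ibarra, Marchetti, Leclerc and Ivanova are each a committee chair, so the next rule applies.
Among Bianchi, Ibarra, Marchetti, Leclerc and Ivanova, a founding director before not a founding director: Bianchi, Ibarra, Marchetti and Leclerc (a founding director) before Ivanova (not a founding director).
Among Bianchi, Ibarra, Marchetti and Leclerc, by date first elected to the board (earlier first): Bianchi (24 Jul 2007) before Ibarra (16 Nov 2008) before Marchetti (10 May 2009) before Leclerc (8 Oct 2011).
Full order: Takahashi, Haddad, Bianchi, Ibarra, Marchetti, Leclerc, Ivanova, Saleh.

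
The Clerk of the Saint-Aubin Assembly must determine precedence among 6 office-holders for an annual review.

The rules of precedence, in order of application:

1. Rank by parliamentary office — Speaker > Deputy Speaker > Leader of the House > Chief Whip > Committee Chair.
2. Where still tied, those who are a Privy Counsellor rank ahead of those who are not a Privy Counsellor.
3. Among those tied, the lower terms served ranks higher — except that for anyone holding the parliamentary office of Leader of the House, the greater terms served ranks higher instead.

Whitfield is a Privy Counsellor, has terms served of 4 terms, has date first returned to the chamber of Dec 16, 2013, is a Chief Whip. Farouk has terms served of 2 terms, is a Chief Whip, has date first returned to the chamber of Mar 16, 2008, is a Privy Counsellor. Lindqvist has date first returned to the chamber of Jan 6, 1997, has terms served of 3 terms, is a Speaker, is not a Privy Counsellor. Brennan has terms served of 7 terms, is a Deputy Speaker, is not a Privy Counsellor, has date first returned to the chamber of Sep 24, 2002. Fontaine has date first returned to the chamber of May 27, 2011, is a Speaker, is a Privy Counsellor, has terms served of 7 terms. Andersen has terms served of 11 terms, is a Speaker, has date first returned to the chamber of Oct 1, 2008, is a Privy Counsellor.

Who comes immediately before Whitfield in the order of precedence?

Farouk

By parliamentary office: Fontaine, Andersen and Lindqvist (Speaker); then Brennan (Deputy Speaker); then Farouk and Whitfield (Chief Whip).
Among Fontaine, Andersen and Lindqvist, a Privy Counsellor before not a Privy Counsellor: Fontaine and Andersen (a Privy Counsellor) before Lindqvist (not a Privy Counsellor).
Among Fontaine and Andersen, by terms served (lower first): Fontaine (7 terms) before Andersen (11 terms).
Farouk and Whitfield are each a Privy Counsellor, so the next rule applies.
Among Farouk and Whitfield, by terms served (lower first): Farouk (2 terms) before Whitfield (4 terms).
Order: Fontaine, Andersen, Lindqvist, Brennan, Farouk, Whitfield.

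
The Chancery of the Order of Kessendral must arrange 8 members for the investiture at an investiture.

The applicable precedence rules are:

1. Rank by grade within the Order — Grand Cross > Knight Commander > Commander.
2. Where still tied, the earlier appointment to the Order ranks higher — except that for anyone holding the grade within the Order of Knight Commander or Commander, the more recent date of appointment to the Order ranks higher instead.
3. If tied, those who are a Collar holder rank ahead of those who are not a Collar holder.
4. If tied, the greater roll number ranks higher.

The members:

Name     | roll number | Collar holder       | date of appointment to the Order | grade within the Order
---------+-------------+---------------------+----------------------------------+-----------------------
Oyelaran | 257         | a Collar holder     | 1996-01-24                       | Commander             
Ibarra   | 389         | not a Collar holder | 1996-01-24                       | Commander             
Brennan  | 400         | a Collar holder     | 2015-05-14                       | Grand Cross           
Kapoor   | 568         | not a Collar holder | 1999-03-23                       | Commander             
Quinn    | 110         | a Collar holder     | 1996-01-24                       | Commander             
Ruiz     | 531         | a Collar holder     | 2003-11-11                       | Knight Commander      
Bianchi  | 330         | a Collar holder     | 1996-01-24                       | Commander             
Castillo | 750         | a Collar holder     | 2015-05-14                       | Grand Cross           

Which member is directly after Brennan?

Ruiz

By grade within the Order: Castillo and Brennan (Grand Cross); then Ruiz (Knight Commander); then Kapoor, Bianchi, Oyelaran, Quinn and Ibarra (Commander).
Castillo and Brennan both have date of appointment to the Order 2015-05-14, so the next rule applies.
Castillo and Brennan are each a Collar holder, so the next rule applies.
Among Castillo and Brennan, by roll number (higher first): Castillo (750) before Brennan (400).
Among Kapoor, Bianchi, Oyelaran, Quinn and Ibarra, by date of appointment to the Order (later first) (reversed rule for this group): Kapoor (1999-03-23) before Bianchi, Oyelaran, Quinn and Ibarra (1996-01-24).
Among Bianchi, Oyelaran, Quinn and Ibarra, a Collar holder before not a Collar holder: Bianchi, Oyelaran and Quinn (a Collar holder) before Ibarra (not a Collar holder).
Among Bianchi, Oyelaran and Quinn, by roll number (higher first): Bianchi (330) before Oyelaran (257) before Quinn (110).
Order: Castillo, Brennan, Ruiz, Kapoor, Bianchi, Oyelaran, Quinn, Ibarra.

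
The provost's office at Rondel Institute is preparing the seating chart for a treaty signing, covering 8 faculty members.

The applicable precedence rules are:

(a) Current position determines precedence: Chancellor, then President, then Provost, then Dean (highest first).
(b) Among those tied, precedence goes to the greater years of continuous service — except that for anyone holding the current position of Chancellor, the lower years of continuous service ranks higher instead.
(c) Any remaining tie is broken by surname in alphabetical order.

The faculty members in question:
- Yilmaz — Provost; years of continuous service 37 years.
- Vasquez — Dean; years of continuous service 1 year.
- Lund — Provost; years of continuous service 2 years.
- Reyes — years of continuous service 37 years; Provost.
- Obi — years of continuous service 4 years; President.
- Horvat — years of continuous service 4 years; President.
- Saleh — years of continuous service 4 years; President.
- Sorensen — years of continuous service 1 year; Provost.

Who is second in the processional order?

Obi

By current position: Horvat, Obi and Saleh (President); then Reyes, Yilmaz, Lund and Sorensen (Provost); then Vasquez (Dean).
Horvat, Obi and Saleh all have years of continuous service 4 years, so the next rule applies.
Among Horvat, Obi and Saleh, alphabetically by surname: Horvat before Obi before Saleh.
Among Reyes, Yilmaz, Lund and Sorensen, by years of continuous service (higher first): Reyes and Yilmaz (37 years) before Lund (2 years) before Sorensen (1 year).
Among Reyes and Yilmaz, alphabetically by surname: Reyes before Yilmaz.
Order: Horvat, Obi, Saleh, Reyes, Yilmaz, Lund, Sorensen, Vasquez.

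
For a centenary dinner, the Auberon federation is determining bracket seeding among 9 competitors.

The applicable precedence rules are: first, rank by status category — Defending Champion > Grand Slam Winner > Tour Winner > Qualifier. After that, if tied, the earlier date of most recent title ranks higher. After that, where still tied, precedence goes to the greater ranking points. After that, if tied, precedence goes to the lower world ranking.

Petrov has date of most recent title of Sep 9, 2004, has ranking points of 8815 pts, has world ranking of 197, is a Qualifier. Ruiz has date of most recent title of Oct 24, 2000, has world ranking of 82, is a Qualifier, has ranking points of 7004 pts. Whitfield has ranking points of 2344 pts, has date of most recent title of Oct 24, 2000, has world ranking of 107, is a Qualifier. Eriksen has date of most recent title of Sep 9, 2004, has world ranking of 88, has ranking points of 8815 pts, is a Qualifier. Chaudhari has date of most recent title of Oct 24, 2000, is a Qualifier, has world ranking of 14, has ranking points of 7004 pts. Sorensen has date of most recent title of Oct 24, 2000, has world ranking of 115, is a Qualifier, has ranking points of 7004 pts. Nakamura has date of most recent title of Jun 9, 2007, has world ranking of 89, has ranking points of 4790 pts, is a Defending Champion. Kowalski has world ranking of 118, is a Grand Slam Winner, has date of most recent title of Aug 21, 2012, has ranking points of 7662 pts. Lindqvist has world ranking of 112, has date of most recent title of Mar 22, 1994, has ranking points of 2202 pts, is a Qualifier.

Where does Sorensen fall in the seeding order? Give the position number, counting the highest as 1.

6

By status category: Nakamura (Defending Champion); then Kowalski (Grand Slam Winner); then Lindqvist, Chaudhari, Ruiz, Sorensen, Whitfield, Eriksen and Petrov (Qualifier).
Among Lindqvist, Chaudhari, Ruiz, Sorensen, Whitfield, Eriksen and Petrov, by date of most recent title (earlier first): Lindqvist (Mar 22, 1994) before Chaudhari, Ruiz, Sorensen and Whitfield (Oct 24, 2000) before Eriksen and Petrov (Sep 9, 2004).
Among Chaudhari, Ruiz, Sorensen and Whitfield, by ranking points (higher first): Chaudhari, Ruiz and Sorensen (7004 pts) before Whitfield (2344 pts).
Among Chaudhari, Ruiz and Sorensen, by world ranking (lower first): Chaudhari (14) before Ruiz (82) before Sorensen (115).
Eriksen and Petrov both have ranking points 8815 pts, so the next rule applies.
Among Eriksen and Petrov, by world ranking (lower first): Eriksen (88) before Petrov (197).
Order: Nakamura, Kowalski, Lindqvist, Chaudhari, Ruiz, Sorensen, Whitfield, Eriksen, Petrov. So position 6.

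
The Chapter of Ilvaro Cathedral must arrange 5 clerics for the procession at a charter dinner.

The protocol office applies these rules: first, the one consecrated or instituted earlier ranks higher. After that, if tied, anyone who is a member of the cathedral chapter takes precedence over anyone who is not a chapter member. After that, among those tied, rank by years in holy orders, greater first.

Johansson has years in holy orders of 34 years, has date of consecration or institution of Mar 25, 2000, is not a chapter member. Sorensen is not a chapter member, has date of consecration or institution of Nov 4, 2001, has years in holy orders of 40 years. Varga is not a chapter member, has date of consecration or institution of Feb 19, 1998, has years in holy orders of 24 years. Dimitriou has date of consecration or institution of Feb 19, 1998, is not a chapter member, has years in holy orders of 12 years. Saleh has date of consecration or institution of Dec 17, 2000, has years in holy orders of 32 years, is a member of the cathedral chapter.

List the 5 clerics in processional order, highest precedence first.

Varga, Dimitriou, Johansson, Saleh, Sorensen

By date of consecration or institution (earlier first): Varga and Dimitriou (both Feb 19, 1998); then Johansson (Mar 25, 2000); then Saleh (Dec 17, 2000); then Sorensen (Nov 4, 2001).
Varga and Dimitriou are each not a chapter member, so the next rule applies.
Among Varga and Dimitriou, by years in holy orders (higher first): Varga (24 years) before Dimitriou (12 years).
Full order: Varga, Dimitriou, Johansson, Saleh, Sorensen.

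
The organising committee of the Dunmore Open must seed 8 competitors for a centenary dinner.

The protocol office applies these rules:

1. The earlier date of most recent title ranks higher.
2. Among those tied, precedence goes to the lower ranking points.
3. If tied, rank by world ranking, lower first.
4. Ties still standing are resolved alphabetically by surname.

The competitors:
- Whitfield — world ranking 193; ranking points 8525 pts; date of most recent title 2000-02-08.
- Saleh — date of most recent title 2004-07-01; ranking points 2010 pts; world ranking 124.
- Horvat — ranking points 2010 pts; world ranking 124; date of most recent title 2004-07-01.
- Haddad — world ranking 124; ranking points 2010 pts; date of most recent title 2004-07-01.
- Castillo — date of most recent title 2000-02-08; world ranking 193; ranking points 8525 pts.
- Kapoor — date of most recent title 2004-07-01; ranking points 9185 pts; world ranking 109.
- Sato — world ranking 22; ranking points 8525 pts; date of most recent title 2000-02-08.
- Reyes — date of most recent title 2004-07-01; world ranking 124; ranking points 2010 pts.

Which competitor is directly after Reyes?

Saleh

By date of most recent title (earlier first): Sato, Castillo and Whitfield (each 2000-02-08); then Haddad, Horvat, Reyes, Saleh and Kapoor (each 2004-07-01).
Sato, Castillo and Whitfield all have ranking points 8525 pts, so the next rule applies.
Among Sato, Castillo and Whitfield, by world ranking (lower first): Sato (22) before Castillo and Whitfield (193).
Among Castillo and Whitfield, alphabetically by surname: Castillo before Whitfield.
Among Haddad, Horvat, Reyes, Saleh and Kapoor, by ranking points (lower first): Haddad, Horvat, Reyes and Saleh (2010 pts) before Kapoor (9185 pts).
Haddad, Horvat, Reyes and Saleh all have world ranking 124, so the next rule applies.
Among Haddad, Horvat, Reyes and Saleh, alphabetically by surname: Haddad before Horvat before Reyes before Saleh.
Order: Sato, Castillo, Whitfield, Haddad, Horvat, Reyes, Saleh, Kapoor.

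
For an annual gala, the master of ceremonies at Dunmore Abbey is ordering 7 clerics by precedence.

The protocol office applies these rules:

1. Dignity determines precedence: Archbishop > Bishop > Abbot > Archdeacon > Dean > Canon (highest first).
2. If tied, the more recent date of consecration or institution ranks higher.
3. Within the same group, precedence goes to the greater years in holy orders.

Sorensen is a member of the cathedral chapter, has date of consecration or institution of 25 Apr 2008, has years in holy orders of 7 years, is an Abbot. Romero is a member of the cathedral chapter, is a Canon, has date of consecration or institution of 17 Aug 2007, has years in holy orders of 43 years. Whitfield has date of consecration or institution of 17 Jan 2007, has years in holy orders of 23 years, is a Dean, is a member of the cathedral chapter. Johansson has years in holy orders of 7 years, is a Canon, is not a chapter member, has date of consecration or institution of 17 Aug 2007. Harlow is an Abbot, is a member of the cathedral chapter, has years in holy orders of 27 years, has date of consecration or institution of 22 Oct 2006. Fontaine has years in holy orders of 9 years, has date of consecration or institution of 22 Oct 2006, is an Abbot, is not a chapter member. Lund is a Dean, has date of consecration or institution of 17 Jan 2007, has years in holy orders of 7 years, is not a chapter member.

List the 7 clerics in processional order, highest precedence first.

Sorensen, Harlow, Fontaine, Whitfield, Lund, Romero, Johansson

By dignity: Sorensen, Harlow and Fontaine (Abbot); then Whitfield and Lund (Dean); then Romero and Johansson (Canon).
Among Sorensen, Harlow and Fontaine, by date of consecration or institution (later first): Sorensen (25 Apr 2008) before Harlow and Fontaine (22 Oct 2006).
Among Harlow and Fontaine, by years in holy orders (higher first): Harlow (27 years) before Fontaine (9 years).
Whitfield and Lund both have date of consecration or institution 17 Jan 2007, so the next rule applies.
Among Whitfield and Lund, by years in holy orders (higher first): Whitfield (23 years) before Lund (7 years).
Romero and Johansson both have date of consecration or institution 17 Aug 2007, so the next rule applies.
Among Romero and Johansson, by years in holy orders (higher first): Romero (43 years) before Johansson (7 years).
Full order: Sorensen, Harlow, Fontaine, Whitfield, Lund, Romero, Johansson.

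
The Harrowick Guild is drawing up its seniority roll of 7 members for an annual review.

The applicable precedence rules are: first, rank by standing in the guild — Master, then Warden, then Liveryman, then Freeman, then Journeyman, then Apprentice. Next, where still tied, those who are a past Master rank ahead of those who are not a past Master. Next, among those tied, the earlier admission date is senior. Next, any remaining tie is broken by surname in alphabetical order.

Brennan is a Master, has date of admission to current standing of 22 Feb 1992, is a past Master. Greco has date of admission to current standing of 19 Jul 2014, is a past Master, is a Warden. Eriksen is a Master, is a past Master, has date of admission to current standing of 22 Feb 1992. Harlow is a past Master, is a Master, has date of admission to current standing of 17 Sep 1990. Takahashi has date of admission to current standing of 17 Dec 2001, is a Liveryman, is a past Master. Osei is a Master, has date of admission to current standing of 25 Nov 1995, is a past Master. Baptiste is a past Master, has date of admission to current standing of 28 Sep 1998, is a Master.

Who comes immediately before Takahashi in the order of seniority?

By standing in the guild: Harlow, Brennan, Eriksen, Osei and Baptiste (Master); then Greco (Warden); then Takahashi (Liveryman).
Harlow, Brennan, Eriksen, Osei and Baptiste are each a past Master, so the next rule applies.
Among Harlow, Brennan, Eriksen, Osei and Baptiste, by date of admission to current standing (earlier first): Harlow (17 Sep 1990) before Brennan and Eriksen (22 Feb 1992) before Osei (25 Nov 1995) before Baptiste (28 Sep 1998).
Among Brennan and Eriksen, alphabetically by surname: Brennan before Eriksen.
Order: Harlow, Brennan, Eriksen, Osei, Baptiste, Greco, Takahashi.

Greco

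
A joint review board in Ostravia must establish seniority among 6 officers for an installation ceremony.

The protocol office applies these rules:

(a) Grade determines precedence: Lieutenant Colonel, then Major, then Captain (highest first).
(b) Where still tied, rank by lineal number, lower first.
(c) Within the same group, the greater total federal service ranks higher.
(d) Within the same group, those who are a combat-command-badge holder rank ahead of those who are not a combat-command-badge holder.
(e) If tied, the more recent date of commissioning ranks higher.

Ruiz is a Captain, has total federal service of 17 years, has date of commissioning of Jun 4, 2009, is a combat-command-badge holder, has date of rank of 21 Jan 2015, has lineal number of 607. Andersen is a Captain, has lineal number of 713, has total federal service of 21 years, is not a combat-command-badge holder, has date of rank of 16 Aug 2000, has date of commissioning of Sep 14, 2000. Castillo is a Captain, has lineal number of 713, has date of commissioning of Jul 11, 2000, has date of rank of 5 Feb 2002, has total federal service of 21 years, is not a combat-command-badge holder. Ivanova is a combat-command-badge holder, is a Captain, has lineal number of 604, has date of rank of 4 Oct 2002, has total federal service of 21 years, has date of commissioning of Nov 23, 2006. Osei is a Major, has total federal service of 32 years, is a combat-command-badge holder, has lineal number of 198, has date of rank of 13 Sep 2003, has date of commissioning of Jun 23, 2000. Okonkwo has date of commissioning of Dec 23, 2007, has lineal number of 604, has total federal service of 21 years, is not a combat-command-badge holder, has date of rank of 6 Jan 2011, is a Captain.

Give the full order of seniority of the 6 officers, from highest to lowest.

Osei, Ivanova, Okonkwo, Ruiz, Andersen, Castillo

By grade: Osei (Major); then Ivanova, Okonkwo, Ruiz, Andersen and Castillo (Captain).
Among Ivanova, Okonkwo, Ruiz, Andersen and Castillo, by lineal number (lower first): Ivanova and Okonkwo (604) before Ruiz (607) before Andersen and Castillo (713).
Ivanova and Okonkwo both have total federal service 21 years, so the next rule applies.
Among Ivanova and Okonkwo, a combat-command-badge holder before not a combat-command-badge holder: Ivanova (a combat-command-badge holder) before Okonkwo (not a combat-command-badge holder).
Andersen and Castillo both have total federal service 21 years, so the next rule applies.
Andersen and Castillo are each not a combat-command-badge holder, so the next rule applies.
Among Andersen and Castillo, by date of commissioning (later first): Andersen (Sep 14, 2000) before Castillo (Jul 11, 2000).
Full order: Osei, Ivanova, Okonkwo, Ruiz, Andersen, Castillo.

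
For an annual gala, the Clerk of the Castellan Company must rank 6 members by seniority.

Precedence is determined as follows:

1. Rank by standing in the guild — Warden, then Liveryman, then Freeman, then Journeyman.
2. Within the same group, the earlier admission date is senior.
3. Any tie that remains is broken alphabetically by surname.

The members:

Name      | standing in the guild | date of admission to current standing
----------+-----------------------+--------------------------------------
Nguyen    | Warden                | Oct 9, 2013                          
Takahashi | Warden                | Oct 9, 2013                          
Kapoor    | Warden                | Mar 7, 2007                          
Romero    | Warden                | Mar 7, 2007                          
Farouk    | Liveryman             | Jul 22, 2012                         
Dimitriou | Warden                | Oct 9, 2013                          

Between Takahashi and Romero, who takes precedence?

By standing in the guild: Kapoor, Romero, Dimitriou, Nguyen and Takahashi (Warden); then Farouk (Liveryman).
Among Kapoor, Romero, Dimitriou, Nguyen and Takahashi, by date of admission to current standing (earlier first): Kapoor and Romero (Mar 7, 2007) before Dimitriou, Nguyen and Takahashi (Oct 9, 2013).
Among Kapoor and Romero, alphabetically by surname: Kapoor before Romero.
Among Dimitriou, Nguyen and Takahashi, alphabetically by surname: Dimitriou before Nguyen before Takahashi.
So Romero takes precedence.

Romero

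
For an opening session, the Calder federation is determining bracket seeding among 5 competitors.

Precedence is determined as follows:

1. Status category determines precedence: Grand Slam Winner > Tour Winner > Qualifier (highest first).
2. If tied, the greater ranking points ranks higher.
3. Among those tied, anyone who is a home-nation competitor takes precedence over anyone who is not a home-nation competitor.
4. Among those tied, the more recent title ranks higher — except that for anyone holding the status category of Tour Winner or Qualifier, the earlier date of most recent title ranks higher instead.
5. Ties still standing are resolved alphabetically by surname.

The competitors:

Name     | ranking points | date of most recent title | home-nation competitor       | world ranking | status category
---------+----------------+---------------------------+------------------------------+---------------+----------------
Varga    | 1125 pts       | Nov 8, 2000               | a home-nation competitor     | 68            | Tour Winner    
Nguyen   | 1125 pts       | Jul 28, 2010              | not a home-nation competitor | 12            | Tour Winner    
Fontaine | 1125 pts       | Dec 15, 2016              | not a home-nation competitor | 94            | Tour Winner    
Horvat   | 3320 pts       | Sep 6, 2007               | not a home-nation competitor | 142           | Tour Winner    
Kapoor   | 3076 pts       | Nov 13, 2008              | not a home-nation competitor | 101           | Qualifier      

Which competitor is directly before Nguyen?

By status category: Horvat, Varga, Nguyen and Fontaine (Tour Winner); then Kapoor (Qualifier).
Among Horvat, Varga, Nguyen and Fontaine, by ranking points (higher first): Horvat (3320 pts) before Varga, Nguyen and Fontaine (1125 pts).
Among Varga, Nguyen and Fontaine, a home-nation competitor before not a home-nation competitor: Varga (a home-nation competitor) before Nguyen and Fontaine (not a home-nation competitor).
Among Nguyen and Fontaine, by date of most recent title (earlier first) (reversed rule for this group): Nguyen (Jul 28, 2010) before Fontaine (Dec 15, 2016).
Order: Horvat, Varga, Nguyen, Fontaine, Kapoor.

Varga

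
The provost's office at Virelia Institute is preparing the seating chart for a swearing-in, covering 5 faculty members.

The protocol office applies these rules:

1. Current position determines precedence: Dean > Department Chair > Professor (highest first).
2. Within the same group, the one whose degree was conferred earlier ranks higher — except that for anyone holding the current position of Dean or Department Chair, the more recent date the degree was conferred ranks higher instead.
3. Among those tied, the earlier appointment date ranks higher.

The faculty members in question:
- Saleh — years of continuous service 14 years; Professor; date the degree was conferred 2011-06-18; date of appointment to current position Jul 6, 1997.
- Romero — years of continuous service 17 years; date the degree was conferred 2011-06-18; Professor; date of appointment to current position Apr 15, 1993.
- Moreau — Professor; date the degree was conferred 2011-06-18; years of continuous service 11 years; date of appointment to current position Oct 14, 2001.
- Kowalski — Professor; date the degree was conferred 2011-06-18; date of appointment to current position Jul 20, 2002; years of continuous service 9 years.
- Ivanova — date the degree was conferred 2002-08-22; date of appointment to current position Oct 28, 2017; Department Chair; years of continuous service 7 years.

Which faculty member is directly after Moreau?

By current position: Ivanova (Department Chair); then Romero, Saleh, Moreau and Kowalski (Professor).
Romero, Saleh, Moreau and Kowalski all have date the degree was conferred 2011-06-18, so the next rule applies.
Among Romero, Saleh, Moreau and Kowalski, by date of appointment to current position (earlier first): Romero (Apr 15, 1993) before Saleh (Jul 6, 1997) before Moreau (Oct 14, 2001) before Kowalski (Jul 20, 2002).
Order: Ivanova, Romero, Saleh, Moreau, Kowalski.

Kowalski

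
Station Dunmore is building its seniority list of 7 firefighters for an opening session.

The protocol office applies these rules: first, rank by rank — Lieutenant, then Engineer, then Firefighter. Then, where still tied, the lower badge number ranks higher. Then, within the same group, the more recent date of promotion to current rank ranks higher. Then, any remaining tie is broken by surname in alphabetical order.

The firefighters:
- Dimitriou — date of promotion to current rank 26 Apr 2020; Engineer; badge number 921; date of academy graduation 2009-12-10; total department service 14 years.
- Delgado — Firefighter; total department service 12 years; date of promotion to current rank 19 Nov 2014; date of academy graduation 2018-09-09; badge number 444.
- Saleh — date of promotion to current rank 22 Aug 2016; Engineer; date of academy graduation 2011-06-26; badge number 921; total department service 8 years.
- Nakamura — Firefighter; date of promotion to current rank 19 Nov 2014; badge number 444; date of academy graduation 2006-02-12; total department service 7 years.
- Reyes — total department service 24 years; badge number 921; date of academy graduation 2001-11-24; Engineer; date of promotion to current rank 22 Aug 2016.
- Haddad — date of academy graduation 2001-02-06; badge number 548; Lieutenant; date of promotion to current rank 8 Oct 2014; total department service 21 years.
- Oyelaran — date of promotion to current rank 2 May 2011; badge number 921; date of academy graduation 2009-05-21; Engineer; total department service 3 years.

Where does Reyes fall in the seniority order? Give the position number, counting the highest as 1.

By rank: Haddad (Lieutenant); then Dimitriou, Reyes, Saleh and Oyelaran (Engineer); then Delgado and Nakamura (Firefighter).
Dimitriou, Reyes, Saleh and Oyelaran all have badge number 921, so the next rule applies.
Among Dimitriou, Reyes, Saleh and Oyelaran, by date of promotion to current rank (later first): Dimitriou (26 Apr 2020) before Reyes and Saleh (22 Aug 2016) before Oyelaran (2 May 2011).
Among Reyes and Saleh, alphabetically by surname: Reyes before Saleh.
Delgado and Nakamura both have badge number 444, so the next rule applies.
Delgado and Nakamura both have date of promotion to current rank 19 Nov 2014, so the next rule applies.
Among Delgado and Nakamura, alphabetically by surname: Delgado before Nakamura.
Order: Haddad, Dimitriou, Reyes, Saleh, Oyelaran, Delgado, Nakamura. So position 3.

3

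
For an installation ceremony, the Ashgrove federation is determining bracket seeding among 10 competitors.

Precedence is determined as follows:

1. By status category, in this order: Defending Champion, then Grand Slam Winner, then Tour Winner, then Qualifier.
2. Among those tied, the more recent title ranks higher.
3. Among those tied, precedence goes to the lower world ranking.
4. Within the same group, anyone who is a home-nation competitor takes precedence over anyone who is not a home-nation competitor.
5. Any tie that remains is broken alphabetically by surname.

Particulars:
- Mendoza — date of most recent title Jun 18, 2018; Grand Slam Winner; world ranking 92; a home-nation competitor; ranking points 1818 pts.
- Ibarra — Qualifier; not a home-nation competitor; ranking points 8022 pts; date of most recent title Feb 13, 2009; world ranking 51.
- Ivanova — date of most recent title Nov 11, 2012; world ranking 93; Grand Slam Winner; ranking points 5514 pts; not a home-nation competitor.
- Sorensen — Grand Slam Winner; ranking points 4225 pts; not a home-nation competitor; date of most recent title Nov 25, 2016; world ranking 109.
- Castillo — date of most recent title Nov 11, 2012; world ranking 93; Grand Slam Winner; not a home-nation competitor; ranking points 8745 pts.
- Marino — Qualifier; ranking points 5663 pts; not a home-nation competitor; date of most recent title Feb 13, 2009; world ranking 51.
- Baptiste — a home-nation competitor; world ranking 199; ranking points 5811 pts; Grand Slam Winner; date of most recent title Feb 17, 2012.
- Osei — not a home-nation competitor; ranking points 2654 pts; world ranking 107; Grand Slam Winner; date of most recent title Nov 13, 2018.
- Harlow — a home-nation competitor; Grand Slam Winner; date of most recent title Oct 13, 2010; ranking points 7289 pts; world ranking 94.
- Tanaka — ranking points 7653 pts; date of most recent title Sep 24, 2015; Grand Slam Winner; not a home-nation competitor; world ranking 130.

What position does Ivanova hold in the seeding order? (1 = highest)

By status category: Osei, Mendoza, Sorensen, Tanaka, Castillo, Ivanova, Baptiste and Harlow (Grand Slam Winner); then Ibarra and Marino (Qualifier).
Among Osei, Mendoza, Sorensen, Tanaka, Castillo, Ivanova, Baptiste and Harlow, by date of most recent title (later first): Osei (Nov 13, 2018) before Mendoza (Jun 18, 2018) before Sorensen (Nov 25, 2016) before Tanaka (Sep 24, 2015) before Castillo and Ivanova (Nov 11, 2012) before Baptiste (Feb 17, 2012) before Harlow (Oct 13, 2010).
Castillo and Ivanova both have world ranking 93, so the next rule applies.
Castillo and Ivanova are each not a home-nation competitor, so the next rule applies.
Among Castillo and Ivanova, alphabetically by surname: Castillo before Ivanova.
Ibarra and Marino both have date of most recent title Feb 13, 2009, so the next rule applies.
Ibarra and Marino both have world ranking 51, so the next rule applies.
Ibarra and Marino are each not a home-nation competitor, so the next rule applies.
Among Ibarra and Marino, alphabetically by surname: Ibarra before Marino.
Order: Osei, Mendoza, Sorensen, Tanaka, Castillo, Ivanova, Baptiste, Harlow, Ibarra, Marino. So position 6.

6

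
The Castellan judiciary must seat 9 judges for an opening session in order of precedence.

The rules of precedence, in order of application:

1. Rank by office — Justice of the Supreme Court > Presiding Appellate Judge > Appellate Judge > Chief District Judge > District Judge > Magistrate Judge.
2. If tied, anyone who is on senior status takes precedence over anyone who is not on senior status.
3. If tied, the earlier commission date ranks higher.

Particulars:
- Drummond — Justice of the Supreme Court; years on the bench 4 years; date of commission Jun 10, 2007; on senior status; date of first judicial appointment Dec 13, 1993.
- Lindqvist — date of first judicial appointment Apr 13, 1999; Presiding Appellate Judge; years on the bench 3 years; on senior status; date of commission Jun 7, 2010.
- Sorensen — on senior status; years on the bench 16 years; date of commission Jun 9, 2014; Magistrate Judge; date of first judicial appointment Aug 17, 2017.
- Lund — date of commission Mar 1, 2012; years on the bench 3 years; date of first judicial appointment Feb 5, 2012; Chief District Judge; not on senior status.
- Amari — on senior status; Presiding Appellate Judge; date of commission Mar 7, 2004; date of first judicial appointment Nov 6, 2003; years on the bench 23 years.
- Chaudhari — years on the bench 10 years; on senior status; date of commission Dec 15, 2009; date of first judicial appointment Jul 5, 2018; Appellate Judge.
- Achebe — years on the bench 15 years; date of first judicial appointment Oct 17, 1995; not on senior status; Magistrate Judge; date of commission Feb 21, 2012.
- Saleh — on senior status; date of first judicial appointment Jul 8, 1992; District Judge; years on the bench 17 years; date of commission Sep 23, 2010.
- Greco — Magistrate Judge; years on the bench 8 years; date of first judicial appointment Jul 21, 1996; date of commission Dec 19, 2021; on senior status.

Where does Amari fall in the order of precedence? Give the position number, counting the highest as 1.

2

By office: Drummond (Justice of the Supreme Court); then Amari and Lindqvist (Presiding Appellate Judge); then Chaudhari (Appellate Judge); then Lund (Chief District Judge); then Saleh (District Judge); then Sorensen, Greco and Achebe (Magistrate Judge).
Amari and Lindqvist are each on senior status, so the next rule applies.
Among Amari and Lindqvist, by date of commission (earlier first): Amari (Mar 7, 2004) before Lindqvist (Jun 7, 2010).
Among Sorensen, Greco and Achebe, on senior status before not on senior status: Sorensen and Greco (on senior status) before Achebe (not on senior status).
Among Sorensen and Greco, by date of commission (earlier first): Sorensen (Jun 9, 2014) before Greco (Dec 19, 2021).
Order: Drummond, Amari, Lindqvist, Chaudhari, Lund, Saleh, Sorensen, Greco, Achebe. So position 2.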